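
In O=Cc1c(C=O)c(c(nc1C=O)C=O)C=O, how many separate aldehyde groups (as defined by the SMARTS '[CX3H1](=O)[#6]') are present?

[CX3H1](=O)[#6] is the SMARTS for an aldehyde: an sp2 carbon with one H, double-bonded to O and single-bonded to carbon.
The molecule carries 5 separate instances of an aldehyde (-CHO) meeting every constraint; each maps to a distinct set of atoms, giving 5 matches.

5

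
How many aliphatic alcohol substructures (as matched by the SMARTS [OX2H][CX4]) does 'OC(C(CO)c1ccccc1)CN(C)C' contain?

2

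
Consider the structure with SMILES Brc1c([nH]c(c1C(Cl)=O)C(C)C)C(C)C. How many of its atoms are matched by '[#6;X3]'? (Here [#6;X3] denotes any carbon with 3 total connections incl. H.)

Check the 15 heavy atoms by environment: 1× n (aromatic, X3) → no; 4× c (aromatic, X3) → match; 1× C (X3) → match; 1× O (X1) → no; 1× Cl (X1) → no; 6× C (X4) → no; 1× Br (X1) → no.
Summing the matching environments: 4 + 1 = 5 matching atoms.

5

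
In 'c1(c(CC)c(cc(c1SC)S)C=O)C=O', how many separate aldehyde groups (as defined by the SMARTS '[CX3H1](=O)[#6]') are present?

2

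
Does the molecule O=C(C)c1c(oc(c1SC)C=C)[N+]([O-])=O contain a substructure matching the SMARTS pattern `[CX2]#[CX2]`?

The pattern [CX2]#[CX2] describes a carbon-carbon triple bond — an alkyne.
The closest candidate here is a vinyl group (-CH=CH2), but the C=C is a double bond; both carbons are CX3, not CX2. No other fragment satisfies the full query, so there is no match.

No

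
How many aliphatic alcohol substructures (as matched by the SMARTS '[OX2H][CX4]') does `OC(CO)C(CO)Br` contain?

[OX2H][CX4] is the SMARTS for an aliphatic alcohol: a hydroxyl oxygen bound to an sp3 (X4) carbon.
The molecule carries 3 separate instances of a hydroxyl group (-OH) meeting every constraint; each maps to a distinct set of atoms, giving 3 matches.

3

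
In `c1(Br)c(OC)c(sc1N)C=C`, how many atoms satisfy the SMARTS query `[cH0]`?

The query [cH0] means: aromatic carbon with no attached hydrogen (substituted or ring-fusion).
Check the 11 heavy atoms by environment: 1× s (aromatic, H0) → no; 4× c (aromatic, H0) → match; 1× O (H0) → no; 1× C (H3) → no; 1× Br (H0) → no; 1× N (H2) → no; 1× C (H1) → no; 1× C (H2) → no.
That gives 4 matching atoms.

4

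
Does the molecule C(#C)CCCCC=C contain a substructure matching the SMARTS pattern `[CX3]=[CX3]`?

The pattern [CX3]=[CX3] describes a non-aromatic C=C double bond between two sp2 carbons — an alkene.
The molecule carries a vinyl group (-CH=CH2), whose atoms satisfy every constraint of the query, so the pattern matches.

Yes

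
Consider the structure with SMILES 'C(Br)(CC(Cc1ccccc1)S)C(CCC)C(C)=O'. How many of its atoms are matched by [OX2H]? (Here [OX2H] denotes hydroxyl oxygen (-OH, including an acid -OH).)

Check the 19 heavy atoms by environment: 4× C (H2, X4) → no; 3× C (H1, X4) → no; 1× S (H1, X2) → no; 1× C (H0, X3) → no; 1× O (H0, X1) → no; 2× C (H3, X4) → no; 1× Br (H0, X1) → no; 1× c (aromatic, H0, X3) → no; 5× c (aromatic, H1, X3) → no.
No environment satisfies the query, so 0 matching atoms.

0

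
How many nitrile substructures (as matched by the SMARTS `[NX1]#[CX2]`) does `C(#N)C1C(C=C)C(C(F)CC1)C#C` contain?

[NX1]#[CX2] is the SMARTS for a nitrile: a nitrogen triple-bonded to a two-connected carbon.
Exactly one fragment in the molecule meets all constraints, giving 1 match.

1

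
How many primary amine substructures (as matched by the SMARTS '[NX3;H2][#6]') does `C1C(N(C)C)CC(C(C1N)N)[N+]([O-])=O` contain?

2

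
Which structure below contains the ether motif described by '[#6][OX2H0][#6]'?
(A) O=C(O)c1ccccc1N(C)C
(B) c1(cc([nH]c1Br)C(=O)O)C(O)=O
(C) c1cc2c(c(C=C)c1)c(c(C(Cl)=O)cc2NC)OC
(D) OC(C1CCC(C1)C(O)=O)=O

C

[#6][OX2H0][#6] describes an aliphatic oxygen bridging two carbons with no H on the oxygen (an ether).
(A) has a carboxylic acid group (-C(=O)OH) but the -OH oxygen has H1; the =O is OX1, not OX2.
(B) has a carboxylic acid group (-C(=O)OH) but the -OH oxygen has H1; the =O is OX1, not OX2.
(C) contains a methoxy ether (-OCH3), which satisfies every atom and bond constraint.
(D) has a carboxylic acid group (-C(=O)OH) but the -OH oxygen has H1; the =O is OX1, not OX2.
So the answer is (C).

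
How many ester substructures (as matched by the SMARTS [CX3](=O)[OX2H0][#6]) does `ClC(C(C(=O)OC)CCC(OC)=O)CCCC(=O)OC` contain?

3

[CX3](=O)[OX2H0][#6] is the SMARTS for an ester: a carbonyl carbon bonded to an oxygen that is itself bonded to carbon (no H on that O).
The molecule carries 3 separate instances of a methyl-ester group (-C(=O)OCH3) meeting every constraint; each maps to a distinct set of atoms, giving 3 matches.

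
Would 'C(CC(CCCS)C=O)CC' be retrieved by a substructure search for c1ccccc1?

The pattern c1ccccc1 describes six aromatic carbons in a ring — a benzene ring.
The closest candidate here is a methyl group (-CH3), but no six-membered all-carbon aromatic ring is present. No other fragment satisfies the full query, so there is no match.

No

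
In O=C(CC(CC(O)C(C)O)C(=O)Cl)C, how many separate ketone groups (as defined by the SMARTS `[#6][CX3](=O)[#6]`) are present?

[#6][CX3](=O)[#6] is the SMARTS for a ketone: a carbonyl carbon (no H) flanked by two carbons.
Exactly one fragment in the molecule meets all constraints, giving 1 match.

1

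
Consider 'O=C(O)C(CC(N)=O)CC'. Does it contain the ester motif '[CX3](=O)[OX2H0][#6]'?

The pattern [CX3](=O)[OX2H0][#6] describes a carbonyl carbon bonded to an oxygen that is itself bonded to carbon (no H on that O) — an ester.
The closest candidate here is a carboxylic acid group (-C(=O)OH), but the singly-bonded O carries H (OX2H1, not H0). No other fragment satisfies the full query, so there is no match.

No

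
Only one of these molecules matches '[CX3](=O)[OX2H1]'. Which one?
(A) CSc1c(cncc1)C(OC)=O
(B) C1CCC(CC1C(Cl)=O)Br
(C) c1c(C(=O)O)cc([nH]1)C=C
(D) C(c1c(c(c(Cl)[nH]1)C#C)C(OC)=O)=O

C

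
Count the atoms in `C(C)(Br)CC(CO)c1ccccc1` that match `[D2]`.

7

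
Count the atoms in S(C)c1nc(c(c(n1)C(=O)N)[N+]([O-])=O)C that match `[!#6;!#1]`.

The query [!#6;!#1] means: not carbon and not hydrogen — any heteroatom.
Check the 15 heavy atoms by environment: 2× n (aromatic) → match; 4× c (aromatic) → no; 3× C → no; 1× N (charge +1) → match; 1× O (charge -1) → match; 2× O → match; 1× S → match; 1× N → match.
Summing the matching environments: 2 + 1 + 1 + 2 + 1 + 1 = 8 matching atoms.

8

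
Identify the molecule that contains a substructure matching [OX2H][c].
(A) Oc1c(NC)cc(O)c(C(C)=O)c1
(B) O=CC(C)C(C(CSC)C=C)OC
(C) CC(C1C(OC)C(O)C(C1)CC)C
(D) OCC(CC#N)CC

A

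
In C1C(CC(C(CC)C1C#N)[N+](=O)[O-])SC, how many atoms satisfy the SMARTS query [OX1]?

2

The query [OX1] means: aliphatic oxygen with one total connection — typically a carbonyl =O or an oxide.
Check the 15 heavy atoms by environment: 9× C (X4) → no; 1× C (X2) → no; 1× N (X1) → no; 1× S (X2) → no; 1× N (charge +1, X3) → no; 1× O (charge -1, X1) → match; 1× O (X1) → match.
Summing the matching environments: 1 + 1 = 2 matching atoms.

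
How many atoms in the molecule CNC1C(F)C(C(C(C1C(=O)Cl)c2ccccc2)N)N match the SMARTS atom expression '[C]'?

The query [C] means: uppercase C matches aliphatic (non-aromatic) carbon only.
Check the 20 heavy atoms by environment: 8× C → match; 3× N → no; 1× O → no; 1× Cl → no; 6× c (aromatic) → no; 1× F → no.
That gives 8 matching atoms.

8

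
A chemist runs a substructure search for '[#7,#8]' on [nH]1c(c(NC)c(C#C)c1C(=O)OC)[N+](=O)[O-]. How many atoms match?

7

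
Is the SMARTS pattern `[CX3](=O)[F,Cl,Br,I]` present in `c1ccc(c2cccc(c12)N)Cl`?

No

The pattern [CX3](=O)[F,Cl,Br,I] describes a carbonyl carbon bonded to a halogen — an acyl halide.
The closest candidate here is a chloro substituent, but the Cl is not on a carbonyl carbon. No other fragment satisfies the full query, so there is no match.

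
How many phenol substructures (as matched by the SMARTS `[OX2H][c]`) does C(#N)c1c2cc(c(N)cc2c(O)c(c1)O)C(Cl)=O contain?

2

[OX2H][c] is the SMARTS for a phenol: a hydroxyl oxygen attached to an aromatic carbon.
The molecule carries 2 separate instances of a hydroxyl group (-OH) meeting every constraint; each maps to a distinct set of atoms, giving 2 matches.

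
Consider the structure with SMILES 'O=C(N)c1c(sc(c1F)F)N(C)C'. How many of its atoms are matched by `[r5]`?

The query [r5] means: r5 matches atoms in a five-membered ring.
Check the 13 heavy atoms by environment: 1× s (aromatic, in 5-ring) → match; 4× c (aromatic, in 5-ring) → match; 2× F (acyclic) → no; 3× C (acyclic) → no; 1× O (acyclic) → no; 2× N (acyclic) → no.
Summing the matching environments: 1 + 4 = 5 matching atoms.

5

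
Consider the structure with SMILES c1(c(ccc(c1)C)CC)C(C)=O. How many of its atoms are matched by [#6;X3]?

7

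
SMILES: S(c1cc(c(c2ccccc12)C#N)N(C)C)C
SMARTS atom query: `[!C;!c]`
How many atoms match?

3

The query [!C;!c] means: neither aliphatic nor aromatic carbon — same as [!#6].
Check the 17 heavy atoms by environment: 10× c (aromatic) → no; 1× S → match; 4× C → no; 2× N → match.
Summing the matching environments: 1 + 2 = 3 matching atoms.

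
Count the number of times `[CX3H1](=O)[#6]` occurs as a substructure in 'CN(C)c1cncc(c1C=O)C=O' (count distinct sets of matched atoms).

[CX3H1](=O)[#6] is the SMARTS for an aldehyde: an sp2 carbon with one H, double-bonded to O and single-bonded to carbon.
The molecule carries 2 separate instances of an aldehyde (-CHO) meeting every constraint; each maps to a distinct set of atoms, giving 2 matches.

2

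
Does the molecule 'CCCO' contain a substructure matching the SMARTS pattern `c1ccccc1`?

No

The pattern c1ccccc1 describes six aromatic carbons in a ring — a benzene ring.
The closest candidate here is a methyl group (-CH3), but no six-membered all-carbon aromatic ring is present. No other fragment satisfies the full query, so there is no match.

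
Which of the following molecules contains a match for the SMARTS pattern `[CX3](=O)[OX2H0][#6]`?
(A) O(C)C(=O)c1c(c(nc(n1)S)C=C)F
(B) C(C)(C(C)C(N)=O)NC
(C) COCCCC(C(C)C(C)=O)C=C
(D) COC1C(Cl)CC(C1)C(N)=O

[CX3](=O)[OX2H0][#6] describes a carbonyl carbon bonded to an oxygen that is itself bonded to carbon (no H on that O) (an ester).
(A) contains a methyl-ester group (-C(=O)OCH3), which satisfies every atom and bond constraint.
(B) has a primary amide (-C(=O)NH2) but the carbonyl is bonded to N, not to an O-C linkage.
(C) has a methoxy ether (-OCH3) but the ether oxygen is not adjacent to a C=O carbon.
(D) has a methoxy ether (-OCH3) but the ether oxygen is not adjacent to a C=O carbon.
So the answer is (A).

A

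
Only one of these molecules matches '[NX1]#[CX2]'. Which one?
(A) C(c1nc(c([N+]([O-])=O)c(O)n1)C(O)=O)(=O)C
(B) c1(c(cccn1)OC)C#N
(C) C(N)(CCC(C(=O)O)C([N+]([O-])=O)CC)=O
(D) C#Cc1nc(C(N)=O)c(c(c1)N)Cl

B

[NX1]#[CX2] describes a nitrogen triple-bonded to a two-connected carbon (a nitrile).
(A) has a nitro group (-[N+](=O)[O-]) but there is no C#N triple bond.
(B) contains a nitrile (-C#N), which satisfies every atom and bond constraint.
(C) has a primary amide (-C(=O)NH2) but the nitrogen is NX3, not NX1.
(D) has a primary amide (-C(=O)NH2) but the nitrogen is NX3, not NX1.
So the answer is (B).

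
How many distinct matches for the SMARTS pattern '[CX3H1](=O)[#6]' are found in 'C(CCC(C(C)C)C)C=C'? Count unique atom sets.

0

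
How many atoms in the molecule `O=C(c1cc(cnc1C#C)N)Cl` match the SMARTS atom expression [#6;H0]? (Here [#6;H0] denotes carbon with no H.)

Check the 12 heavy atoms by environment: 1× n (aromatic, H0) → no; 3× c (aromatic, H0) → match; 2× c (aromatic, H1) → no; 2× C (H0) → match; 1× C (H1) → no; 1× N (H2) → no; 1× O (H0) → no; 1× Cl (H0) → no.
Summing the matching environments: 3 + 2 = 5 matching atoms.

5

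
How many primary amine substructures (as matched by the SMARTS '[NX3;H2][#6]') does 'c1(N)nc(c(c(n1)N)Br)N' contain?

[NX3;H2][#6] is the SMARTS for a primary amine: a trivalent nitrogen with two H attached to carbon.
The molecule carries 3 separate instances of a primary amino group (-NH2) meeting every constraint; each maps to a distinct set of atoms, giving 3 matches.

3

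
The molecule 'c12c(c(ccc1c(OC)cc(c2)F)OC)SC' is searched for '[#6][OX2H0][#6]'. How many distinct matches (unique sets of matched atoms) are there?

[#6][OX2H0][#6] is the SMARTS for an ether: an aliphatic oxygen bridging two carbons with no H on the oxygen.
The molecule carries 2 separate instances of a methoxy ether (-OCH3) meeting every constraint; each maps to a distinct set of atoms, giving 2 matches.

2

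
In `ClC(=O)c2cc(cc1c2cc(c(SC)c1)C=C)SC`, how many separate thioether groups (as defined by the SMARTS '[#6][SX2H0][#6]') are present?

2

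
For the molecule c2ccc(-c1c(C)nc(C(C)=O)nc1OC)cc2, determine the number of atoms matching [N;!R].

Check the 18 heavy atoms by environment: 2× n (aromatic, in 6-ring) → no; 10× c (aromatic, in 6-ring) → no; 4× C (acyclic) → no; 2× O (acyclic) → no.
No environment satisfies the query, so 0 matching atoms.

0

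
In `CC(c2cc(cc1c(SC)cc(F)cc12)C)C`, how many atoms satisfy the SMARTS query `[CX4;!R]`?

5

The query [CX4;!R] means: aliphatic carbon with four total connections, not in a ring.
Check the 17 heavy atoms by environment: 10× c (aromatic, X3, in 6-ring) → no; 1× F (X1, acyclic) → no; 5× C (X4, acyclic) → match; 1× S (X2, acyclic) → no.
That gives 5 matching atoms.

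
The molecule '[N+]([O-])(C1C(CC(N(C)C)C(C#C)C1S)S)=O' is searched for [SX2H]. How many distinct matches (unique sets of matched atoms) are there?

[SX2H] is the SMARTS for a thiol: an aliphatic sulfur with two connections, one being H.
The molecule carries 2 separate instances of a thiol (-SH) meeting every constraint; each maps to a distinct set of atoms, giving 2 matches.

2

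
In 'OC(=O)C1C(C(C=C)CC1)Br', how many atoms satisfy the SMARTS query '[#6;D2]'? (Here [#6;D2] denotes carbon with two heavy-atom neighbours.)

3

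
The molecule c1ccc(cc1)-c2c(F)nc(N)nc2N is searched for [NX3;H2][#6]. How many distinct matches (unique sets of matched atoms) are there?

2

[NX3;H2][#6] is the SMARTS for a primary amine: a trivalent nitrogen with two H attached to carbon.
The molecule carries 2 separate instances of a primary amino group (-NH2) meeting every constraint; each maps to a distinct set of atoms, giving 2 matches.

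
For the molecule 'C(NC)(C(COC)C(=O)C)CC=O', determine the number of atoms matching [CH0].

The query [CH0] means: aliphatic carbon with no attached hydrogen.
Check the 13 heavy atoms by environment: 2× C (H2) → no; 3× C (H1) → no; 3× O (H0) → no; 3× C (H3) → no; 1× N (H1) → no; 1× C (H0) → match.
That gives 1 matching atom.

1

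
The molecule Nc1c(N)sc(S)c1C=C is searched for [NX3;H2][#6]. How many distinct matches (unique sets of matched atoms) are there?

2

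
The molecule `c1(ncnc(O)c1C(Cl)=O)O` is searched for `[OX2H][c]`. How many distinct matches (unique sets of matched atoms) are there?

[OX2H][c] is the SMARTS for a phenol: a hydroxyl oxygen attached to an aromatic carbon.
The molecule carries 2 separate instances of a hydroxyl group (-OH) meeting every constraint; each maps to a distinct set of atoms, giving 2 matches.

2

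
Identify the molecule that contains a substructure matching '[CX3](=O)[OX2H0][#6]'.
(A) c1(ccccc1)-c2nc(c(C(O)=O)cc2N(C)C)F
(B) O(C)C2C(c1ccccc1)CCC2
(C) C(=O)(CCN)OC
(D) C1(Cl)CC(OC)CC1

C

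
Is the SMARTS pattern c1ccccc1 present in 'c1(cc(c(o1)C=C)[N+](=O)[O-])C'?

The pattern c1ccccc1 describes six aromatic carbons in a ring — a benzene ring.
The closest candidate here is a methyl group (-CH3), but no six-membered all-carbon aromatic ring is present. No other fragment satisfies the full query, so there is no match.

No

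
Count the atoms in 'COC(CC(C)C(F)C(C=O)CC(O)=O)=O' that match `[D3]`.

5

The query [D3] means: atom with exactly three heavy-atom neighbours.
Check the 16 heavy atoms by environment: 3× C (D2) → no; 5× C (D3) → match; 4× O (D1) → no; 1× O (D2) → no; 2× C (D1) → no; 1× F (D1) → no.
That gives 5 matching atoms.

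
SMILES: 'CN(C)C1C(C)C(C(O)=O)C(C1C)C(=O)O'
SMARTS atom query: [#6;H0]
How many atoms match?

The query [#6;H0] means: any carbon with no attached hydrogen.
Check the 16 heavy atoms by environment: 5× C (H1) → no; 2× C (H0) → match; 2× O (H0) → no; 2× O (H1) → no; 4× C (H3) → no; 1× N (H0) → no.
That gives 2 matching atoms.

2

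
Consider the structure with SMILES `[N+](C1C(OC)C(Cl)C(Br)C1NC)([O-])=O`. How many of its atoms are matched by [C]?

7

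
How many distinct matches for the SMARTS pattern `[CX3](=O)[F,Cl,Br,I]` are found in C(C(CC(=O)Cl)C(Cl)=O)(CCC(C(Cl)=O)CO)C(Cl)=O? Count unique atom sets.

4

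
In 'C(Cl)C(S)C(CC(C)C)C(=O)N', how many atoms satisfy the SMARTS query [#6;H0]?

1

Check the 12 heavy atoms by environment: 2× C (H2) → no; 3× C (H1) → no; 1× S (H1) → no; 1× Cl (H0) → no; 1× C (H0) → match; 1× O (H0) → no; 1× N (H2) → no; 2× C (H3) → no.
That gives 1 matching atom.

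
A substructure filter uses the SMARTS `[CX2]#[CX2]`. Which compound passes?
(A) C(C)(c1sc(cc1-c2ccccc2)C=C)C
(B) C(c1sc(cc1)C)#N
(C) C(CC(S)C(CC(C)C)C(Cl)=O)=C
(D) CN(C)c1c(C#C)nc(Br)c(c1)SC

[CX2]#[CX2] describes a carbon-carbon triple bond (an alkyne).
(A) has a vinyl group (-CH=CH2) but the C=C is a double bond; both carbons are CX3, not CX2.
(B) has a nitrile (-C#N) but the triple bond is C#N, not C#C.
(C) has a vinyl group (-CH=CH2) but the C=C is a double bond; both carbons are CX3, not CX2.
(D) contains an ethynyl group (-C#CH), which satisfies every atom and bond constraint.
So the answer is (D).

D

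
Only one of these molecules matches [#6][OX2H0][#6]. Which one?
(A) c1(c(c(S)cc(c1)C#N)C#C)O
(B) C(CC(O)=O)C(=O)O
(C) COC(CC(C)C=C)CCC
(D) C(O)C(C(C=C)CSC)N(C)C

C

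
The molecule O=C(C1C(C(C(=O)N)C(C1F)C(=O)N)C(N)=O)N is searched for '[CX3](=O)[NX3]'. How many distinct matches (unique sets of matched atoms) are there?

[CX3](=O)[NX3] is the SMARTS for an amide: a carbonyl carbon bonded to a trivalent nitrogen.
The molecule carries 4 separate instances of a primary amide (-C(=O)NH2) meeting every constraint; each maps to a distinct set of atoms, giving 4 matches.

4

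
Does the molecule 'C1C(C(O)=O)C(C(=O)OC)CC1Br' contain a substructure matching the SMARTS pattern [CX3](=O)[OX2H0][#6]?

Yes

The pattern [CX3](=O)[OX2H0][#6] describes a carbonyl carbon bonded to an oxygen that is itself bonded to carbon (no H on that O) — an ester.
The molecule carries a methyl-ester group (-C(=O)OCH3), whose atoms satisfy every constraint of the query, so the pattern matches.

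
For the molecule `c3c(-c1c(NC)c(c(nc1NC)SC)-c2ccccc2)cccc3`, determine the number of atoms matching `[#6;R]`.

The query [#6;R] means: carbon that is part of a ring.
Check the 24 heavy atoms by environment: 1× n (aromatic, in 6-ring) → no; 17× c (aromatic, in 6-ring) → match; 1× S (acyclic) → no; 3× C (acyclic) → no; 2× N (acyclic) → no.
That gives 17 matching atoms.

17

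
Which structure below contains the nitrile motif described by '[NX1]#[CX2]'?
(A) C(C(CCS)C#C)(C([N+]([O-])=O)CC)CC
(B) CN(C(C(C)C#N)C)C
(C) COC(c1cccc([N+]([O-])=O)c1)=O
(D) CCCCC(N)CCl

[NX1]#[CX2] describes a nitrogen triple-bonded to a two-connected carbon (a nitrile).
(A) has a nitro group (-[N+](=O)[O-]) but there is no C#N triple bond.
(B) contains a nitrile (-C#N), which satisfies every atom and bond constraint.
(C) has a nitro group (-[N+](=O)[O-]) but there is no C#N triple bond.
(D) has a primary amino group (-NH2) but the nitrogen is NX3 (three connections), not NX1 triple-bonded.
So the answer is (B).

B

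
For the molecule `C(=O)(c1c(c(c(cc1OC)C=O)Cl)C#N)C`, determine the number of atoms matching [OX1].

The query [OX1] means: aliphatic oxygen with one total connection — typically a carbonyl =O or an oxide.
Check the 16 heavy atoms by environment: 6× c (aromatic, X3) → no; 1× O (X2) → no; 2× C (X4) → no; 2× C (X3) → no; 2× O (X1) → match; 1× Cl (X1) → no; 1× C (X2) → no; 1× N (X1) → no.
That gives 2 matching atoms.

2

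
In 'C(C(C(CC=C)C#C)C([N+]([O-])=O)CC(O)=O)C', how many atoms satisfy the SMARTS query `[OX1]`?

The query [OX1] means: aliphatic oxygen with one total connection — typically a carbonyl =O or an oxide.
Check the 17 heavy atoms by environment: 7× C (X4) → no; 1× N (charge +1, X3) → no; 1× O (charge -1, X1) → match; 2× O (X1) → match; 3× C (X3) → no; 1× O (X2) → no; 2× C (X2) → no.
Summing the matching environments: 1 + 2 = 3 matching atoms.

3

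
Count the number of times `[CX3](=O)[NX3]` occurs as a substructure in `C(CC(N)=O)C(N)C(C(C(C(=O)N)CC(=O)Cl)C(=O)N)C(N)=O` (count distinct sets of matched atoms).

4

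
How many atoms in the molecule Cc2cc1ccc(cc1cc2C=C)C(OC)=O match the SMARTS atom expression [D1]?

4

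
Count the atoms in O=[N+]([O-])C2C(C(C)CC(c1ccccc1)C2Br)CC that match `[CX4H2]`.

Check the 19 heavy atoms by environment: 5× C (H1, X4) → no; 2× C (H2, X4) → match; 2× C (H3, X4) → no; 1× Br (H0, X1) → no; 1× N (charge +1, H0, X3) → no; 1× O (charge -1, H0, X1) → no; 1× O (H0, X1) → no; 1× c (aromatic, H0, X3) → no; 5× c (aromatic, H1, X3) → no.
That gives 2 matching atoms.

2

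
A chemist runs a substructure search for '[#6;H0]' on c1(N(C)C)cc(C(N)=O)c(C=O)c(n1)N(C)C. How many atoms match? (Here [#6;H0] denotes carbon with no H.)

5

Check the 17 heavy atoms by environment: 1× n (aromatic, H0) → no; 4× c (aromatic, H0) → match; 1× c (aromatic, H1) → no; 2× N (H0) → no; 4× C (H3) → no; 1× C (H1) → no; 2× O (H0) → no; 1× C (H0) → match; 1× N (H2) → no.
Summing the matching environments: 4 + 1 = 5 matching atoms.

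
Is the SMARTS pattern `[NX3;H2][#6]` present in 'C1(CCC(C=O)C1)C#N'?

No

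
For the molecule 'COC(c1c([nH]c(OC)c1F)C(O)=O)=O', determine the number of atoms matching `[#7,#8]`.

6

The query [#7,#8] means: nitrogen or oxygen (comma = OR).
Check the 15 heavy atoms by environment: 1× n (aromatic) → match; 4× c (aromatic) → no; 5× O → match; 4× C → no; 1× F → no.
Summing the matching environments: 1 + 5 = 6 matching atoms.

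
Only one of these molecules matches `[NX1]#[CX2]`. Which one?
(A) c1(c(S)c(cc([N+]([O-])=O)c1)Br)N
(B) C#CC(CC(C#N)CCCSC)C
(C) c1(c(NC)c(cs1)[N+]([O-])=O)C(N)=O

[NX1]#[CX2] describes a nitrogen triple-bonded to a two-connected carbon (a nitrile).
(A) has a nitro group (-[N+](=O)[O-]) but there is no C#N triple bond.
(B) contains a nitrile (-C#N), which satisfies every atom and bond constraint.
(C) has a primary amide (-C(=O)NH2) but the nitrogen is NX3, not NX1.
So the answer is (B).

B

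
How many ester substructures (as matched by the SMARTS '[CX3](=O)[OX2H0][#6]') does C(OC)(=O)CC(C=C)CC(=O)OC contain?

2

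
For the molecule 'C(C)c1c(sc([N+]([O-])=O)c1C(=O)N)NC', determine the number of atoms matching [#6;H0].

The query [#6;H0] means: any carbon with no attached hydrogen.
Check the 15 heavy atoms by environment: 1× s (aromatic, H0) → no; 4× c (aromatic, H0) → match; 1× C (H0) → match; 2× O (H0) → no; 1× N (H2) → no; 1× C (H2) → no; 2× C (H3) → no; 1× N (H1) → no; 1× N (charge +1, H0) → no; 1× O (charge -1, H0) → no.
Summing the matching environments: 4 + 1 = 5 matching atoms.

5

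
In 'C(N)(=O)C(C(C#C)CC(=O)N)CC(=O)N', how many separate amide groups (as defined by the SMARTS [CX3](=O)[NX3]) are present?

[CX3](=O)[NX3] is the SMARTS for an amide: a carbonyl carbon bonded to a trivalent nitrogen.
The molecule carries 3 separate instances of a primary amide (-C(=O)NH2) meeting every constraint; each maps to a distinct set of atoms, giving 3 matches.

3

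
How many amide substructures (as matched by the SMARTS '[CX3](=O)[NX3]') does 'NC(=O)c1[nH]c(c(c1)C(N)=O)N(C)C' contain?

2

[CX3](=O)[NX3] is the SMARTS for an amide: a carbonyl carbon bonded to a trivalent nitrogen.
The molecule carries 2 separate instances of a primary amide (-C(=O)NH2) meeting every constraint; each maps to a distinct set of atoms, giving 2 matches.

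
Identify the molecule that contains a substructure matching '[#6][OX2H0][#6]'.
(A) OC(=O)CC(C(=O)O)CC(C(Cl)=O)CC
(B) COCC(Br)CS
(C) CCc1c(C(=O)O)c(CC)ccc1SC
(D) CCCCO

[#6][OX2H0][#6] describes an aliphatic oxygen bridging two carbons with no H on the oxygen (an ether).
(A) has a carboxylic acid group (-C(=O)OH) but the -OH oxygen has H1; the =O is OX1, not OX2.
(B) contains a methoxy ether (-OCH3), which satisfies every atom and bond constraint.
(C) has a carboxylic acid group (-C(=O)OH) but the -OH oxygen has H1; the =O is OX1, not OX2.
(D) has a hydroxyl group (-OH) but the oxygen has H1, not H0 bridging two carbons.
So the answer is (B).

B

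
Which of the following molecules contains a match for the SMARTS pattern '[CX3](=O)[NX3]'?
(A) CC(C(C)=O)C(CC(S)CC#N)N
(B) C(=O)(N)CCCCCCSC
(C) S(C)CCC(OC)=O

[CX3](=O)[NX3] describes a carbonyl carbon bonded to a trivalent nitrogen (an amide).
(A) has a nitrile (-C#N) but the nitrile N is NX1 (triple-bonded), not NX3.
(B) contains a primary amide (-C(=O)NH2), which satisfies every atom and bond constraint.
(C) has a methyl-ester group (-C(=O)OCH3) but the carbonyl is bonded to O, not to an NX3 nitrogen.
So the answer is (B).

B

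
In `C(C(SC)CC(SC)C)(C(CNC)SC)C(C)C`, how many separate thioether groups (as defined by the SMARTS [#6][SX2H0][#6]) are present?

[#6][SX2H0][#6] is the SMARTS for a thioether: an aliphatic sulfur bridging two carbons with no H on the sulfur.
The molecule carries 3 separate instances of a methylthio ether (-SCH3) meeting every constraint; each maps to a distinct set of atoms, giving 3 matches.

3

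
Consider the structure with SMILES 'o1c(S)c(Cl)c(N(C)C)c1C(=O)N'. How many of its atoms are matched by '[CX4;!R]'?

2

The query [CX4;!R] means: aliphatic carbon with four total connections, not in a ring.
Check the 13 heavy atoms by environment: 1× o (aromatic, X2, in 5-ring) → no; 4× c (aromatic, X3, in 5-ring) → no; 1× C (X3, acyclic) → no; 1× O (X1, acyclic) → no; 2× N (X3, acyclic) → no; 1× Cl (X1, acyclic) → no; 2× C (X4, acyclic) → match; 1× S (X2, acyclic) → no.
That gives 2 matching atoms.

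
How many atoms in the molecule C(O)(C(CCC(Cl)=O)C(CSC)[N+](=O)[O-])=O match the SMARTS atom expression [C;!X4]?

2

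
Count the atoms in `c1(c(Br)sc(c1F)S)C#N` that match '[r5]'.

The query [r5] means: r5 matches atoms in a five-membered ring.
Check the 10 heavy atoms by environment: 1× s (aromatic, in 5-ring) → match; 4× c (aromatic, in 5-ring) → match; 1× S (acyclic) → no; 1× F (acyclic) → no; 1× C (acyclic) → no; 1× N (acyclic) → no; 1× Br (acyclic) → no.
Summing the matching environments: 1 + 4 = 5 matching atoms.

5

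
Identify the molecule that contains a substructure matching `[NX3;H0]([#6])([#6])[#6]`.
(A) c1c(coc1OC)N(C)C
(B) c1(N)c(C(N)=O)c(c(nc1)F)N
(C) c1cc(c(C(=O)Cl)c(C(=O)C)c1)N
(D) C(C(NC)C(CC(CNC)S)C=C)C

A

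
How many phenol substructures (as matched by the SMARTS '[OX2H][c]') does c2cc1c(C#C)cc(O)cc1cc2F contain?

[OX2H][c] is the SMARTS for a phenol: a hydroxyl oxygen attached to an aromatic carbon.
Exactly one fragment in the molecule meets all constraints, giving 1 match.

1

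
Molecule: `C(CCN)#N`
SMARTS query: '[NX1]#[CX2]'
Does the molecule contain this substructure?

The pattern [NX1]#[CX2] describes a nitrogen triple-bonded to a two-connected carbon — a nitrile.
The molecule carries a nitrile (-C#N), whose atoms satisfy every constraint of the query, so the pattern matches.

Yes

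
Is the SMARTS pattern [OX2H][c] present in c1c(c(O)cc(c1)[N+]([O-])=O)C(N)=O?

Yes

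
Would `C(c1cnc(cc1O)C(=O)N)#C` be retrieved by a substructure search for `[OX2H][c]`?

Yes

The pattern [OX2H][c] describes a hydroxyl oxygen attached to an aromatic carbon — a phenol.
The molecule carries a hydroxyl group (-OH), whose atoms satisfy every constraint of the query, so the pattern matches.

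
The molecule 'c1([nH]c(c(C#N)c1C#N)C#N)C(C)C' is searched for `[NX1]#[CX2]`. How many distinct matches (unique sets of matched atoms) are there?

[NX1]#[CX2] is the SMARTS for a nitrile: a nitrogen triple-bonded to a two-connected carbon.
The molecule carries 3 separate instances of a nitrile (-C#N) meeting every constraint; each maps to a distinct set of atoms, giving 3 matches.

3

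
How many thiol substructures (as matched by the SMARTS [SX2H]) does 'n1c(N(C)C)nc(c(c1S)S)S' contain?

3

[SX2H] is the SMARTS for a thiol: an aliphatic sulfur with two connections, one being H.
The molecule carries 3 separate instances of a thiol (-SH) meeting every constraint; each maps to a distinct set of atoms, giving 3 matches.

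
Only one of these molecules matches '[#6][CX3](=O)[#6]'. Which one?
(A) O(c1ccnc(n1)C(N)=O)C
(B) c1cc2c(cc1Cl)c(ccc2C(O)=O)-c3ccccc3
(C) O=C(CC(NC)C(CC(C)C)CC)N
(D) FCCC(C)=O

D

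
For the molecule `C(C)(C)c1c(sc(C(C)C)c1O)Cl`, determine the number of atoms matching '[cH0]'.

4

The query [cH0] means: aromatic carbon with no attached hydrogen (substituted or ring-fusion).
Check the 13 heavy atoms by environment: 1× s (aromatic, H0) → no; 4× c (aromatic, H0) → match; 2× C (H1) → no; 4× C (H3) → no; 1× O (H1) → no; 1× Cl (H0) → no.
That gives 4 matching atoms.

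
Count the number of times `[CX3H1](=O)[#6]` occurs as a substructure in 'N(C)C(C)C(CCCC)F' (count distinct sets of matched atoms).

0

[CX3H1](=O)[#6] is the SMARTS for an aldehyde: an sp2 carbon with one H, double-bonded to O and single-bonded to carbon.
No fragment in the molecule satisfies every constraint, giving 0 matches.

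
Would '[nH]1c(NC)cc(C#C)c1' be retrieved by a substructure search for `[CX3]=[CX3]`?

No

The pattern [CX3]=[CX3] describes a non-aromatic C=C double bond between two sp2 carbons — an alkene.
The closest candidate here is an ethynyl group (-C#CH), but the C-C bond is a triple bond, not a double bond. No other fragment satisfies the full query, so there is no match.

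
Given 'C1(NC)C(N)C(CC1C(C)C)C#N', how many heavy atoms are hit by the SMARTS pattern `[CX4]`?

The query [CX4] means: C with X4: aliphatic carbon with exactly 4 total connections (bonds + H).
Check the 13 heavy atoms by environment: 9× C (X4) → match; 2× N (X3) → no; 1× C (X2) → no; 1× N (X1) → no.
That gives 9 matching atoms.

9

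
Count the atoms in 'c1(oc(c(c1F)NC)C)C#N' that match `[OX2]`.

Check the 11 heavy atoms by environment: 1× o (aromatic, X2) → no; 4× c (aromatic, X3) → no; 2× C (X4) → no; 1× C (X2) → no; 1× N (X1) → no; 1× F (X1) → no; 1× N (X3) → no.
No environment satisfies the query, so 0 matching atoms.

0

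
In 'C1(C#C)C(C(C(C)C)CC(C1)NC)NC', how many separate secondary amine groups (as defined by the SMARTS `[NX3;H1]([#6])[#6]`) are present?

[NX3;H1]([#6])[#6] is the SMARTS for a secondary amine: a trivalent nitrogen with one H, bonded to two carbons.
The molecule carries 2 separate instances of an N-methylamino group (-NHCH3) meeting every constraint; each maps to a distinct set of atoms, giving 2 matches.

2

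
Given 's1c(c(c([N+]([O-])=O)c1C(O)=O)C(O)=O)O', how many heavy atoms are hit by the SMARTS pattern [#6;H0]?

The query [#6;H0] means: any carbon with no attached hydrogen.
Check the 15 heavy atoms by environment: 1× s (aromatic, H0) → no; 4× c (aromatic, H0) → match; 3× O (H1) → no; 2× C (H0) → match; 3× O (H0) → no; 1× N (charge +1, H0) → no; 1× O (charge -1, H0) → no.
Summing the matching environments: 4 + 2 = 6 matching atoms.

6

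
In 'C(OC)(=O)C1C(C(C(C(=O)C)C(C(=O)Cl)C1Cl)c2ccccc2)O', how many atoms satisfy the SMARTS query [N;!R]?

0

Check the 24 heavy atoms by environment: 6× C (in 6-ring) → no; 5× C (acyclic) → no; 5× O (acyclic) → no; 2× Cl (acyclic) → no; 6× c (aromatic, in 6-ring) → no.
No environment satisfies the query, so 0 matching atoms.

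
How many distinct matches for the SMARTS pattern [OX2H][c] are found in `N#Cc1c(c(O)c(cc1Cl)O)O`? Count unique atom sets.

[OX2H][c] is the SMARTS for a phenol: a hydroxyl oxygen attached to an aromatic carbon.
The molecule carries 3 separate instances of a hydroxyl group (-OH) meeting every constraint; each maps to a distinct set of atoms, giving 3 matches.

3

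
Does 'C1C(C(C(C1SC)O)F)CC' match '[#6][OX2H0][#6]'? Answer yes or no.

No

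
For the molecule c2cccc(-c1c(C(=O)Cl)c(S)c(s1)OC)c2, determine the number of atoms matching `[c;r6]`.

The query [c;r6] means: aromatic carbon that belongs to a six-membered ring.
Check the 17 heavy atoms by environment: 1× s (aromatic, in 5-ring) → no; 4× c (aromatic, in 5-ring) → no; 6× c (aromatic, in 6-ring) → match; 2× O (acyclic) → no; 2× C (acyclic) → no; 1× Cl (acyclic) → no; 1× S (acyclic) → no.
That gives 6 matching atoms.

6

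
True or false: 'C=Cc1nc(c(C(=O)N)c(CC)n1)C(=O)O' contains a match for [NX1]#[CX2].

The pattern [NX1]#[CX2] describes a nitrogen triple-bonded to a two-connected carbon — a nitrile.
The closest candidate here is a primary amide (-C(=O)NH2), but the nitrogen is NX3, not NX1. No other fragment satisfies the full query, so there is no match.

False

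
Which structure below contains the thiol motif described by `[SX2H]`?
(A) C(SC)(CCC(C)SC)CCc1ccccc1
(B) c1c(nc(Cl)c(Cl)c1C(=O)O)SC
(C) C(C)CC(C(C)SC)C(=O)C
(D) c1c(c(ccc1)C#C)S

[SX2H] describes an aliphatic sulfur with two connections, one being H (a thiol).
(A) has a methylthio ether (-SCH3) but the sulfur has H0 (bonded to two carbons), not H1.
(B) has a methylthio ether (-SCH3) but the sulfur has H0 (bonded to two carbons), not H1.
(C) has a methylthio ether (-SCH3) but the sulfur has H0 (bonded to two carbons), not H1.
(D) contains a thiol (-SH), which satisfies every atom and bond constraint.
So the answer is (D).

D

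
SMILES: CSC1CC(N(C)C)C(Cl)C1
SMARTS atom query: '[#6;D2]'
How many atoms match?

2

Check the 11 heavy atoms by environment: 2× C (D2) → match; 3× C (D3) → no; 1× N (D3) → no; 3× C (D1) → no; 1× Cl (D1) → no; 1× S (D2) → no.
That gives 2 matching atoms.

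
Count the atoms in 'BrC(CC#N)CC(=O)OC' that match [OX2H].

0

Check the 10 heavy atoms by environment: 2× C (H2, X4) → no; 1× C (H1, X4) → no; 1× Br (H0, X1) → no; 1× C (H0, X2) → no; 1× N (H0, X1) → no; 1× C (H0, X3) → no; 1× O (H0, X1) → no; 1× O (H0, X2) → no; 1× C (H3, X4) → no.
No environment satisfies the query, so 0 matching atoms.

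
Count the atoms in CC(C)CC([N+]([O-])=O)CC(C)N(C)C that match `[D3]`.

The query [D3] means: atom with exactly three heavy-atom neighbours.
Check the 14 heavy atoms by environment: 5× C (D1) → no; 3× C (D3) → match; 2× C (D2) → no; 1× N (charge +1, D3) → match; 1× O (charge -1, D1) → no; 1× O (D1) → no; 1× N (D3) → match.
Summing the matching environments: 3 + 1 + 1 = 5 matching atoms.

5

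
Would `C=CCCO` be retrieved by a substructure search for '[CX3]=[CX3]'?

Yes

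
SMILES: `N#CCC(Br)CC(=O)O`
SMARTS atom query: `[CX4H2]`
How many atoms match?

Check the 9 heavy atoms by environment: 2× C (H2, X4) → match; 1× C (H1, X4) → no; 1× Br (H0, X1) → no; 1× C (H0, X2) → no; 1× N (H0, X1) → no; 1× C (H0, X3) → no; 1× O (H0, X1) → no; 1× O (H1, X2) → no.
That gives 2 matching atoms.

2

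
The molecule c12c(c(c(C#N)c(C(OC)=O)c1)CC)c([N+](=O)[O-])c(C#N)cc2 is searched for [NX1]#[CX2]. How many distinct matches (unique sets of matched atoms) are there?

2

[NX1]#[CX2] is the SMARTS for a nitrile: a nitrogen triple-bonded to a two-connected carbon.
The molecule carries 2 separate instances of a nitrile (-C#N) meeting every constraint; each maps to a distinct set of atoms, giving 2 matches.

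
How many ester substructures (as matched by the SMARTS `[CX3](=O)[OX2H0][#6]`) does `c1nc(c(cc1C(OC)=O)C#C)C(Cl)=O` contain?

[CX3](=O)[OX2H0][#6] is the SMARTS for an ester: a carbonyl carbon bonded to an oxygen that is itself bonded to carbon (no H on that O).
Exactly one fragment in the molecule meets all constraints, giving 1 match.

1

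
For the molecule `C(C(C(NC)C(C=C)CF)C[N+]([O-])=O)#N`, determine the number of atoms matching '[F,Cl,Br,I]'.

1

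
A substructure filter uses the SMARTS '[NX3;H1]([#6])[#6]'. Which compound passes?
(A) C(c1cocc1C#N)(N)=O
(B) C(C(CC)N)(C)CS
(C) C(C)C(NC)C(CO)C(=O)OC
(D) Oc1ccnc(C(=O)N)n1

C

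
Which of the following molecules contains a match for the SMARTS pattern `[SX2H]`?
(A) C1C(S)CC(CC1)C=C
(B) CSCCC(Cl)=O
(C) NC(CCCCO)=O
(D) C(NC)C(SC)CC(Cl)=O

A

[SX2H] describes an aliphatic sulfur with two connections, one being H (a thiol).
(A) contains a thiol (-SH), which satisfies every atom and bond constraint.
(B) has a methylthio ether (-SCH3) but the sulfur has H0 (bonded to two carbons), not H1.
(C) has a hydroxyl group (-OH) but it is an -OH, not an -SH.
(D) has a methylthio ether (-SCH3) but the sulfur has H0 (bonded to two carbons), not H1.
So the answer is (A).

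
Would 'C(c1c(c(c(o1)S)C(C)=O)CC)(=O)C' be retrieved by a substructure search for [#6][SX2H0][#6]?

The pattern [#6][SX2H0][#6] describes an aliphatic sulfur bridging two carbons with no H on the sulfur — a thioether.
The closest candidate here is a thiol (-SH), but the sulfur has H1, not H0 bridging two carbons. No other fragment satisfies the full query, so there is no match.

No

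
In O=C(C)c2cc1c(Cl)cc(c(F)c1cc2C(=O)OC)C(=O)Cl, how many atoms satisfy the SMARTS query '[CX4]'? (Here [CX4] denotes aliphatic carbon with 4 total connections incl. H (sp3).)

2

Check the 22 heavy atoms by environment: 10× c (aromatic, X3) → no; 1× F (X1) → no; 3× C (X3) → no; 3× O (X1) → no; 1× O (X2) → no; 2× C (X4) → match; 2× Cl (X1) → no.
That gives 2 matching atoms.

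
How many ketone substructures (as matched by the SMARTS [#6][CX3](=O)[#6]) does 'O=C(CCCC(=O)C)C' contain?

[#6][CX3](=O)[#6] is the SMARTS for a ketone: a carbonyl carbon (no H) flanked by two carbons.
The molecule carries 2 separate instances of an acetyl/ketone group (-C(=O)CH3) meeting every constraint; each maps to a distinct set of atoms, giving 2 matches.

2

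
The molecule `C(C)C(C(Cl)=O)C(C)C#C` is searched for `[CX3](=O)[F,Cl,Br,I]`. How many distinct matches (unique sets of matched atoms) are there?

[CX3](=O)[F,Cl,Br,I] is the SMARTS for an acyl halide: a carbonyl carbon bonded to a halogen.
Exactly one fragment in the molecule meets all constraints, giving 1 match.

1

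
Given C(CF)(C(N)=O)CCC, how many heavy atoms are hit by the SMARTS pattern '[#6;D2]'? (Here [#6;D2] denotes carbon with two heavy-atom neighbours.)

3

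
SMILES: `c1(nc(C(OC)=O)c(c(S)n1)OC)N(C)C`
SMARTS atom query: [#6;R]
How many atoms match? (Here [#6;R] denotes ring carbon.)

4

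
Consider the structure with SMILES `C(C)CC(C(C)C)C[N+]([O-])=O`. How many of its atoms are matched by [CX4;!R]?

8

Check the 11 heavy atoms by environment: 8× C (X4, acyclic) → match; 1× N (charge +1, X3, acyclic) → no; 1× O (charge -1, X1, acyclic) → no; 1× O (X1, acyclic) → no.
That gives 8 matching atoms.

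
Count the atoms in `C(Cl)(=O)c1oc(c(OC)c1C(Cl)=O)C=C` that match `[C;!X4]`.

4

Check the 15 heavy atoms by environment: 1× o (aromatic, X2) → no; 4× c (aromatic, X3) → no; 4× C (X3) → match; 2× O (X1) → no; 2× Cl (X1) → no; 1× O (X2) → no; 1× C (X4) → no.
That gives 4 matching atoms.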